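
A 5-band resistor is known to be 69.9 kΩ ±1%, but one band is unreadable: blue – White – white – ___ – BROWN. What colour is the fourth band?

69900 Ω = 699 × 10^2.
The fourth band is the multiplier, 10^2, which is red.

red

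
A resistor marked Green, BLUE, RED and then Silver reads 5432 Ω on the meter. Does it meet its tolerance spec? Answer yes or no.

Green → 5 (first significant figure)
Blue → 6 (second significant figure)
Red → ×10^2 multiplier
Silver → ±10% tolerance
56 × 100 = 5600 Ω
Allowed range: 5040 Ω to 6160 Ω.
5432 Ω lies inside that range.

yes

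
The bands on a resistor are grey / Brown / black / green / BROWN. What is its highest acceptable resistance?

81810000 Ω

Grey → 8 (first significant figure)
Brown → 1 (second significant figure)
Black → 0 (third significant figure)
Green → ×10^5 multiplier
Brown → ±1% tolerance
810 × 100000 = 81000000 Ω
Highest = 81000000 × (1 + 1/100) = 81810000 Ω.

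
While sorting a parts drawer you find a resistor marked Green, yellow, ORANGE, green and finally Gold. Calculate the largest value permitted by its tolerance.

Green → 5 (first significant figure)
Yellow → 4 (second significant figure)
Orange → 3 (third significant figure)
Green → ×10^5 multiplier
Gold → ±5% tolerance
543 × 100000 = 54300000 Ω
Largest = 54300000 × (1 + 5/100) = 57015000 Ω.

57015000 Ω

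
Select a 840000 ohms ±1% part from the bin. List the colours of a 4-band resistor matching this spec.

840000 Ω = 84 × 10^4.
8 → grey
4 → yellow
Multiplier 10^4 → yellow.
±1% tolerance → brown.

grey, yellow, yellow, brown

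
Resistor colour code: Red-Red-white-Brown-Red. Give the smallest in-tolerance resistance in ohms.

Red → 2 (first significant figure)
Red → 2 (second significant figure)
White → 9 (third significant figure)
Brown → ×10 multiplier
Red → ±2% tolerance
229 × 10 = 2290 Ω
Smallest = 2290 × (1 − 2/100) = 2244.2 Ω.

2244.2 Ω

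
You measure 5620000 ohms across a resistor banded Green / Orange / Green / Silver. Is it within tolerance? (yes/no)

Green → 5 (first significant figure)
Orange → 3 (second significant figure)
Green → ×10^5 multiplier
Silver → ±10% tolerance
53 × 100000 = 5300000 Ω
Allowed range: 4770000 Ω to 5830000 Ω.
5620000 ohms lies inside that range.

yes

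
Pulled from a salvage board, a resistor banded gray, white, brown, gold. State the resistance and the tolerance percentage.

Grey → 8 (first significant figure)
White → 9 (second significant figure)
Brown → ×10 multiplier
Gold → ±5% tolerance
89 × 10 = 890 Ω

890 Ω ±5%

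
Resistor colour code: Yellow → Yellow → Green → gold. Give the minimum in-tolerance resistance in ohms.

Yellow → 4 (first significant figure)
Yellow → 4 (second significant figure)
Green → ×10^5 multiplier
Gold → ±5% tolerance
44 × 100000 = 4400000 Ω
Minimum = 4400000 × (1 − 5/100) = 4180000 Ω.

4180000 Ω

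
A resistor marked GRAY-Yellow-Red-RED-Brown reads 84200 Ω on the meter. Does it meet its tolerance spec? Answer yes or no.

yes

Grey → 8 (first significant figure)
Yellow → 4 (second significant figure)
Red → 2 (third significant figure)
Red → ×10^2 multiplier
Brown → ±1% tolerance
842 × 100 = 84200 Ω
Allowed range: 83358 Ω to 85042 Ω.
84200 Ω lies inside that range.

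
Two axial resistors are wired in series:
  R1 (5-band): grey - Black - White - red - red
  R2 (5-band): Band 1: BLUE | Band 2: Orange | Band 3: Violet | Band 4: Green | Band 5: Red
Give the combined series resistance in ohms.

63780900 Ω

R1: grey, black, white → 809; red ×10^2 → 80900 Ω.
R2: blue, orange, violet → 637; green ×10^5 → 63700000 Ω.
Series: 80900 + 63700000 = 63780900 Ω.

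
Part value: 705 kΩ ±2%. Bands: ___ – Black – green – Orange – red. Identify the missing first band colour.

705000 Ω = 705 × 10^3.
The first band gives digit 7 of the significand, and 7 is violet.

violet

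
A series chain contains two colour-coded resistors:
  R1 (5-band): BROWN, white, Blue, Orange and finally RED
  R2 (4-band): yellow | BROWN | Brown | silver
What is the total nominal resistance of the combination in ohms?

196410 Ω

R1: brown, white, blue → 196; orange ×10^3 → 196000 Ω.
R2: yellow, brown → 41; brown ×10 → 410 Ω.
Series: 196000 + 410 = 196410 Ω.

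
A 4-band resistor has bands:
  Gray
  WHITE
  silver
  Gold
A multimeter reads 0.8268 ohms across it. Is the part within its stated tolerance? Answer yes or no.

Grey → 8 (first significant figure)
White → 9 (second significant figure)
Silver → ×0.01 multiplier
Gold → ±5% tolerance
89 × 0.01 = 0.89 Ω
Allowed range: 0.8455 Ω to 0.9345 Ω.
0.8268 ohms lies outside that range.

no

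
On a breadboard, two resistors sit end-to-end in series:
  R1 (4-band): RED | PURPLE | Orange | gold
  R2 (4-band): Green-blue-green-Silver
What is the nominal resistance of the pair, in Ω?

R1: red, violet → 27; orange ×10^3 → 27000 Ω.
R2: green, blue → 56; green ×10^5 → 5600000 Ω.
Series: 27000 + 5600000 = 5627000 Ω.

5627000 Ω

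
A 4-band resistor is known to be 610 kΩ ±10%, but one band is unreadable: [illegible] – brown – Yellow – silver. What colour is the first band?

blue

610000 Ω = 61 × 10^4.
The first band gives digit 6 of the significand, and 6 is blue.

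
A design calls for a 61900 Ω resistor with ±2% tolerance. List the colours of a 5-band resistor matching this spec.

61900 Ω = 619 × 10^2.
6 → blue
1 → brown
9 → white
Multiplier 10^2 → red.
±2% tolerance → red.

blue, brown, white, red, red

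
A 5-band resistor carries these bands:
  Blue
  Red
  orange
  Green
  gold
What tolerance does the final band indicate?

The last band, gold, is the tolerance band.
Gold corresponds to ±5%.

±5%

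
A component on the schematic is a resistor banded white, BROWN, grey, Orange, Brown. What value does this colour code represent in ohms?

918000 Ω

White → 9 (first significant figure)
Brown → 1 (second significant figure)
Grey → 8 (third significant figure)
Orange → ×10^3 multiplier
918 × 1000 = 918000 Ω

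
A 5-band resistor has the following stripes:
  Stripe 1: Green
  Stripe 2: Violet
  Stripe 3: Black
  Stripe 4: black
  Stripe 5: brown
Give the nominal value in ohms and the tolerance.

Green → 5 (first significant figure)
Violet → 7 (second significant figure)
Black → 0 (third significant figure)
Black → ×1 multiplier
Brown → ±1% tolerance
570 × 1 = 570 Ω

570 Ω ±1%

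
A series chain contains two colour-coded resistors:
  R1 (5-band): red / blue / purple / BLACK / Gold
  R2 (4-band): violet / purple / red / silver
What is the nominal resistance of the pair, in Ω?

7967 Ω

R1: red, blue, violet → 267; black ×1 → 267 Ω.
R2: violet, violet → 77; red ×10^2 → 7700 Ω.
Series: 267 + 7700 = 7967 Ω.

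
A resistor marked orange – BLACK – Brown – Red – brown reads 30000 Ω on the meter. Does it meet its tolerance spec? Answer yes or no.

Orange → 3 (first significant figure)
Black → 0 (second significant figure)
Brown → 1 (third significant figure)
Red → ×10^2 multiplier
Brown → ±1% tolerance
301 × 100 = 30100 Ω
Allowed range: 29799 Ω to 30401 Ω.
30000 Ω lies inside that range.

yes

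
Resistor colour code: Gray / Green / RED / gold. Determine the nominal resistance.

8500 Ω

Grey → 8 (first significant figure)
Green → 5 (second significant figure)
Red → ×10^2 multiplier
85 × 100 = 8500 Ω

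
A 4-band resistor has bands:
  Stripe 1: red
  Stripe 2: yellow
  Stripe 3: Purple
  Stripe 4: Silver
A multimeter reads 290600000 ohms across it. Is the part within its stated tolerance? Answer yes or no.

Red → 2 (first significant figure)
Yellow → 4 (second significant figure)
Violet → ×10^7 multiplier
Silver → ±10% tolerance
24 × 10000000 = 240000000 Ω
Allowed range: 216000000 Ω to 264000000 Ω.
290600000 ohms lies outside that range.

no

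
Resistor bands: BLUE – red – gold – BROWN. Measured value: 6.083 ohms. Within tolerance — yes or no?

no

Blue → 6 (first significant figure)
Red → 2 (second significant figure)
Gold → ×0.1 multiplier
Brown → ±1% tolerance
62 × 0.1 = 6.2 Ω
Allowed range: 6.138 Ω to 6.262 Ω.
6.083 ohms lies outside that range.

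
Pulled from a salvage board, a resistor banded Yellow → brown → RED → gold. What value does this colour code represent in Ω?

Yellow → 4 (first significant figure)
Brown → 1 (second significant figure)
Red → ×10^2 multiplier
41 × 100 = 4100 Ω

4100 Ω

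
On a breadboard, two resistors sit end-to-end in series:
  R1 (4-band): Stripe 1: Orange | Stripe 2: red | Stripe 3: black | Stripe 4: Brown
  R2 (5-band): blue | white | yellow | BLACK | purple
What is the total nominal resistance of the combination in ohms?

R1: orange, red → 32; black ×1 → 32 Ω.
R2: blue, white, yellow → 694; black ×1 → 694 Ω.
Series: 32 + 694 = 726 Ω.

726 Ω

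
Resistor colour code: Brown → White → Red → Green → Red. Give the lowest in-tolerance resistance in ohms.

Brown → 1 (first significant figure)
White → 9 (second significant figure)
Red → 2 (third significant figure)
Green → ×10^5 multiplier
Red → ±2% tolerance
192 × 100000 = 19200000 Ω
Lowest = 19200000 × (1 − 2/100) = 18816000 Ω.

18816000 Ω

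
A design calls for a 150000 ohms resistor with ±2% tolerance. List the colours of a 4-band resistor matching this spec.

brown, green, yellow, red

150000 Ω = 15 × 10^4.
1 → brown
5 → green
Multiplier 10^4 → yellow.
±2% tolerance → red.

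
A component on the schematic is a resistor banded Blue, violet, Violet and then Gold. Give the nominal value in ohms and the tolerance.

670000000 Ω ±5%

Blue → 6 (first significant figure)
Violet → 7 (second significant figure)
Violet → ×10^7 multiplier
Gold → ±5% tolerance
67 × 10000000 = 670000000 Ω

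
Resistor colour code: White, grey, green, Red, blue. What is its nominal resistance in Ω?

98500 Ω

White → 9 (first significant figure)
Grey → 8 (second significant figure)
Green → 5 (third significant figure)
Red → ×10^2 multiplier
985 × 100 = 98500 Ω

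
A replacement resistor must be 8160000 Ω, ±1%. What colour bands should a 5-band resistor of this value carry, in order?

grey, brown, blue, yellow, brown

8160000 Ω = 816 × 10^4.
8 → grey
1 → brown
6 → blue
Multiplier 10^4 → yellow.
±1% tolerance → brown.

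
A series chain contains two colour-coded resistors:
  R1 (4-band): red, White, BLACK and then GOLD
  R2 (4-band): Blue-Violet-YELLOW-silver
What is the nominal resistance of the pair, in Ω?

670029 Ω

R1: red, white → 29; black ×1 → 29 Ω.
R2: blue, violet → 67; yellow ×10^4 → 670000 Ω.
Series: 29 + 670000 = 670029 Ω.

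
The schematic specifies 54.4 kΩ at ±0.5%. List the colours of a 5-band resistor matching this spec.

54400 Ω = 544 × 10^2.
5 → green
4 → yellow
4 → yellow
Multiplier 10^2 → red.
±0.5% tolerance → green.

green, yellow, yellow, red, green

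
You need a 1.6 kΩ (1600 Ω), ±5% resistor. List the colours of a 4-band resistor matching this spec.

1600 Ω = 16 × 10^2.
1 → brown
6 → blue
Multiplier 10^2 → red.
±5% tolerance → gold.

brown, blue, red, gold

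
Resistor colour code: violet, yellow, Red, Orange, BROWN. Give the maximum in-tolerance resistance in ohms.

Violet → 7 (first significant figure)
Yellow → 4 (second significant figure)
Red → 2 (third significant figure)
Orange → ×10^3 multiplier
Brown → ±1% tolerance
742 × 1000 = 742000 Ω
Maximum = 742000 × (1 + 1/100) = 749420 Ω.

749420 Ω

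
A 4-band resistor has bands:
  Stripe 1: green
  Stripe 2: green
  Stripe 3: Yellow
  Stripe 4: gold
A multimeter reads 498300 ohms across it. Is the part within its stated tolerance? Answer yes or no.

no

Green → 5 (first significant figure)
Green → 5 (second significant figure)
Yellow → ×10^4 multiplier
Gold → ±5% tolerance
55 × 10000 = 550000 Ω
Allowed range: 522500 Ω to 577500 Ω.
498300 ohms lies outside that range.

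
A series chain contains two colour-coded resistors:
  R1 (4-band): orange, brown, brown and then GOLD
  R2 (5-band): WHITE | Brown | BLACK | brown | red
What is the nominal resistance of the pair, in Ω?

9410 Ω

R1: orange, brown → 31; brown ×10 → 310 Ω.
R2: white, brown, black → 910; brown ×10 → 9100 Ω.
Series: 310 + 9100 = 9410 Ω.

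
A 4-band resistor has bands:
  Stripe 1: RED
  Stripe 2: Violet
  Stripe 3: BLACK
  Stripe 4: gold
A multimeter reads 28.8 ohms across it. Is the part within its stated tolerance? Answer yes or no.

Red → 2 (first significant figure)
Violet → 7 (second significant figure)
Black → ×1 multiplier
Gold → ±5% tolerance
27 × 1 = 27 Ω
Allowed range: 25.65 Ω to 28.35 Ω.
28.8 ohms lies outside that range.

no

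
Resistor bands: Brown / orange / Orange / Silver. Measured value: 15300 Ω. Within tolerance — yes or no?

Brown → 1 (first significant figure)
Orange → 3 (second significant figure)
Orange → ×10^3 multiplier
Silver → ±10% tolerance
13 × 1000 = 13000 Ω
Allowed range: 11700 Ω to 14300 Ω.
15300 Ω lies outside that range.

no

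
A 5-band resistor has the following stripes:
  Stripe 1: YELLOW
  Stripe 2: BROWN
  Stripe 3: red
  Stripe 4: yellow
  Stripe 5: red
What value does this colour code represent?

Yellow → 4 (first significant figure)
Brown → 1 (second significant figure)
Red → 2 (third significant figure)
Yellow → ×10^4 multiplier
412 × 10000 = 4120000 Ω

4120000 Ω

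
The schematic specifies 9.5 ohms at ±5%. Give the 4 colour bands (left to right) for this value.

9.5 Ω = 95 × 10^-1.
9 → white
5 → green
Multiplier 10^-1 → gold.
±5% tolerance → gold.

white, green, gold, gold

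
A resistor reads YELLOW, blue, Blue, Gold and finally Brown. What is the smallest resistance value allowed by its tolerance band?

46.134 Ω

Yellow → 4 (first significant figure)
Blue → 6 (second significant figure)
Blue → 6 (third significant figure)
Gold → ×0.1 multiplier
Brown → ±1% tolerance
466 × 0.1 = 46.6 Ω
Smallest = 46.6 × (1 − 1/100) = 46.134 Ω.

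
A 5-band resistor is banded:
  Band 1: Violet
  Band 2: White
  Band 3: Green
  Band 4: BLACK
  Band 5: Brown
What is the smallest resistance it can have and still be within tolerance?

787.05 Ω

Violet → 7 (first significant figure)
White → 9 (second significant figure)
Green → 5 (third significant figure)
Black → ×1 multiplier
Brown → ±1% tolerance
795 × 1 = 795 Ω
Smallest = 795 × (1 − 1/100) = 787.05 Ω.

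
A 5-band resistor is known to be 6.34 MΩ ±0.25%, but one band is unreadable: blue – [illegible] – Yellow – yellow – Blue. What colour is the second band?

6340000 Ω = 634 × 10^4.
The second band gives digit 3 of the significand, and 3 is orange.

orange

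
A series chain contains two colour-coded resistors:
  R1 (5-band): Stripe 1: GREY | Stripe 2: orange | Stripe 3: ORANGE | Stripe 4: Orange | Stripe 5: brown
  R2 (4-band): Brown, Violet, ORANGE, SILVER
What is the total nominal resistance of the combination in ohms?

R1: grey, orange, orange → 833; orange ×10^3 → 833000 Ω.
R2: brown, violet → 17; orange ×10^3 → 17000 Ω.
Series: 833000 + 17000 = 850000 Ω.

850000 Ω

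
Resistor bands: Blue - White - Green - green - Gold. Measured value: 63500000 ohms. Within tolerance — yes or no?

no

Blue → 6 (first significant figure)
White → 9 (second significant figure)
Green → 5 (third significant figure)
Green → ×10^5 multiplier
Gold → ±5% tolerance
695 × 100000 = 69500000 Ω
Allowed range: 66025000 Ω to 72975000 Ω.
63500000 ohms lies outside that range.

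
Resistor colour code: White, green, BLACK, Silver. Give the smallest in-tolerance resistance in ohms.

White → 9 (first significant figure)
Green → 5 (second significant figure)
Black → ×1 multiplier
Silver → ±10% tolerance
95 × 1 = 95 Ω
Smallest = 95 × (1 − 10/100) = 85.5 Ω.

85.5 Ω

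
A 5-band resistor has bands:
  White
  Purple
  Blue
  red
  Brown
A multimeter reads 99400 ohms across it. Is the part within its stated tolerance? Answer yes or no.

White → 9 (first significant figure)
Violet → 7 (second significant figure)
Blue → 6 (third significant figure)
Red → ×10^2 multiplier
Brown → ±1% tolerance
976 × 100 = 97600 Ω
Allowed range: 96624 Ω to 98576 Ω.
99400 ohms lies outside that range.

no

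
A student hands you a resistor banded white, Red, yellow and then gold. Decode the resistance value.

920000 Ω

White → 9 (first significant figure)
Red → 2 (second significant figure)
Yellow → ×10^4 multiplier
92 × 10000 = 920000 Ω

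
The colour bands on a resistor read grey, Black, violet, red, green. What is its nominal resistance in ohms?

Grey → 8 (first significant figure)
Black → 0 (second significant figure)
Violet → 7 (third significant figure)
Red → ×10^2 multiplier
807 × 100 = 80700 Ω

80700 Ω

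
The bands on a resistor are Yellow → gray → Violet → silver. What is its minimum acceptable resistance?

432000000 Ω

Yellow → 4 (first significant figure)
Grey → 8 (second significant figure)
Violet → ×10^7 multiplier
Silver → ±10% tolerance
48 × 10000000 = 480000000 Ω
Minimum = 480000000 × (1 − 10/100) = 432000000 Ω.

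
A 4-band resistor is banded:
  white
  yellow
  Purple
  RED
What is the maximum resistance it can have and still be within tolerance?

958800000 Ω

White → 9 (first significant figure)
Yellow → 4 (second significant figure)
Violet → ×10^7 multiplier
Red → ±2% tolerance
94 × 10000000 = 940000000 Ω
Maximum = 940000000 × (1 + 2/100) = 958800000 Ω.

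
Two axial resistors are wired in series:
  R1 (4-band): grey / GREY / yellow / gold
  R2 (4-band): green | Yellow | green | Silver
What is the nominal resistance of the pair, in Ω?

R1: grey, grey → 88; yellow ×10^4 → 880000 Ω.
R2: green, yellow → 54; green ×10^5 → 5400000 Ω.
Series: 880000 + 5400000 = 6280000 Ω.

6280000 Ω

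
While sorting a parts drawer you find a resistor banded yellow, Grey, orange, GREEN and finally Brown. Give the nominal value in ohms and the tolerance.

48300000 Ω ±1%

Yellow → 4 (first significant figure)
Grey → 8 (second significant figure)
Orange → 3 (third significant figure)
Green → ×10^5 multiplier
Brown → ±1% tolerance
483 × 100000 = 48300000 Ω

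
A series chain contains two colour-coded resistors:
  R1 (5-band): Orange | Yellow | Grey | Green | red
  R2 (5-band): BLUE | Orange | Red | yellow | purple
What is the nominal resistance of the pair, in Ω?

R1: orange, yellow, grey → 348; green ×10^5 → 34800000 Ω.
R2: blue, orange, red → 632; yellow ×10^4 → 6320000 Ω.
Series: 34800000 + 6320000 = 41120000 Ω.

41120000 Ω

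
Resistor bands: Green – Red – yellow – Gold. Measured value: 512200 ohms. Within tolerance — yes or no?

yes

Green → 5 (first significant figure)
Red → 2 (second significant figure)
Yellow → ×10^4 multiplier
Gold → ±5% tolerance
52 × 10000 = 520000 Ω
Allowed range: 494000 Ω to 546000 Ω.
512200 ohms lies inside that range.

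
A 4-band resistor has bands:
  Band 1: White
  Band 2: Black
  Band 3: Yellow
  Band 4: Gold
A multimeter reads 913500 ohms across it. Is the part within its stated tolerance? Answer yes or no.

White → 9 (first significant figure)
Black → 0 (second significant figure)
Yellow → ×10^4 multiplier
Gold → ±5% tolerance
90 × 10000 = 900000 Ω
Allowed range: 855000 Ω to 945000 Ω.
913500 ohms lies inside that range.

yes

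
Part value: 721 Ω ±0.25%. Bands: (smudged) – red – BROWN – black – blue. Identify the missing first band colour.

violet

721 Ω = 721 × 10^0.
The first band gives digit 7 of the significand, and 7 is violet.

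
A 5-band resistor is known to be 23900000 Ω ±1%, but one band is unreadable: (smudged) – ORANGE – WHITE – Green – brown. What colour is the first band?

23900000 Ω = 239 × 10^5.
The first band gives digit 2 of the significand, and 2 is red.

red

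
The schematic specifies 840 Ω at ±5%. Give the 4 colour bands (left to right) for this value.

840 Ω = 84 × 10^1.
8 → grey
4 → yellow
Multiplier 10^1 → brown.
±5% tolerance → gold.

grey, yellow, brown, gold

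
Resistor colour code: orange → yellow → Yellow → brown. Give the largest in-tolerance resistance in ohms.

Orange → 3 (first significant figure)
Yellow → 4 (second significant figure)
Yellow → ×10^4 multiplier
Brown → ±1% tolerance
34 × 10000 = 340000 Ω
Largest = 340000 × (1 + 1/100) = 343400 Ω.

343400 Ω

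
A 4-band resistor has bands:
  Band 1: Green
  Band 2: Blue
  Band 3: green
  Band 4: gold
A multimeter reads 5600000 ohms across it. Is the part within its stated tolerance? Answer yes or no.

yes

Green → 5 (first significant figure)
Blue → 6 (second significant figure)
Green → ×10^5 multiplier
Gold → ±5% tolerance
56 × 100000 = 5600000 Ω
Allowed range: 5320000 Ω to 5880000 Ω.
5600000 ohms lies inside that range.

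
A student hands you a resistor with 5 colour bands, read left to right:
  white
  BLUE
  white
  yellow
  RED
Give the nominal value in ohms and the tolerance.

White → 9 (first significant figure)
Blue → 6 (second significant figure)
White → 9 (third significant figure)
Yellow → ×10^4 multiplier
Red → ±2% tolerance
969 × 10000 = 9690000 Ω

9690000 Ω ±2%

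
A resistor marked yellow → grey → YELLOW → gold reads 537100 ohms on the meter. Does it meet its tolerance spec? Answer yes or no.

Yellow → 4 (first significant figure)
Grey → 8 (second significant figure)
Yellow → ×10^4 multiplier
Gold → ±5% tolerance
48 × 10000 = 480000 Ω
Allowed range: 456000 Ω to 504000 Ω.
537100 ohms lies outside that range.

no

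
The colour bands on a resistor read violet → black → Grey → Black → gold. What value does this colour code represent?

Violet → 7 (first significant figure)
Black → 0 (second significant figure)
Grey → 8 (third significant figure)
Black → ×1 multiplier
708 × 1 = 708 Ω

708 Ω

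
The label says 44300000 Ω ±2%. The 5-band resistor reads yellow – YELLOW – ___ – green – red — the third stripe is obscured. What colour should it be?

44300000 Ω = 443 × 10^5.
The third band gives digit 3 of the significand, and 3 is orange.

orange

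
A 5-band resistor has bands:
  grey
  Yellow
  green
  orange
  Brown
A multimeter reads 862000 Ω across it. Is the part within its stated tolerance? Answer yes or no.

no

Grey → 8 (first significant figure)
Yellow → 4 (second significant figure)
Green → 5 (third significant figure)
Orange → ×10^3 multiplier
Brown → ±1% tolerance
845 × 1000 = 845000 Ω
Allowed range: 836550 Ω to 853450 Ω.
862000 Ω lies outside that range.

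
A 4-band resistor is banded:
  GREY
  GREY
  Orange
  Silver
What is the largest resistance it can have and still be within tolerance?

Grey → 8 (first significant figure)
Grey → 8 (second significant figure)
Orange → ×10^3 multiplier
Silver → ±10% tolerance
88 × 1000 = 88000 Ω
Largest = 88000 × (1 + 10/100) = 96800 Ω.

96800 Ω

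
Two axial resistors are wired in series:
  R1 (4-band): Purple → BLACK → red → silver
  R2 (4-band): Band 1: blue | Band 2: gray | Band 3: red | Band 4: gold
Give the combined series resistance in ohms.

13800 Ω

R1: violet, black → 70; red ×10^2 → 7000 Ω.
R2: blue, grey → 68; red ×10^2 → 6800 Ω.
Series: 7000 + 6800 = 13800 Ω.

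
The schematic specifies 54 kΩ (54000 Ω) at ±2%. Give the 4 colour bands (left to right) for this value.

54000 Ω = 54 × 10^3.
5 → green
4 → yellow
Multiplier 10^3 → orange.
±2% tolerance → red.

green, yellow, orange, red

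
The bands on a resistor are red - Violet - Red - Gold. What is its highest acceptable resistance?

Red → 2 (first significant figure)
Violet → 7 (second significant figure)
Red → ×10^2 multiplier
Gold → ±5% tolerance
27 × 100 = 2700 Ω
Highest = 2700 × (1 + 5/100) = 2835 Ω.

2835 Ω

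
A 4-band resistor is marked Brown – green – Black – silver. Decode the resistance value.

Brown → 1 (first significant figure)
Green → 5 (second significant figure)
Black → ×1 multiplier
15 × 1 = 15 Ω

15 Ω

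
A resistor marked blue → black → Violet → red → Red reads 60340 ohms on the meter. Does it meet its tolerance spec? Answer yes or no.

yes

Blue → 6 (first significant figure)
Black → 0 (second significant figure)
Violet → 7 (third significant figure)
Red → ×10^2 multiplier
Red → ±2% tolerance
607 × 100 = 60700 Ω
Allowed range: 59486 Ω to 61914 Ω.
60340 ohms lies inside that range.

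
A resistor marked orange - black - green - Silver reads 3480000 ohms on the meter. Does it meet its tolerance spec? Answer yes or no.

no

Orange → 3 (first significant figure)
Black → 0 (second significant figure)
Green → ×10^5 multiplier
Silver → ±10% tolerance
30 × 100000 = 3000000 Ω
Allowed range: 2700000 Ω to 3300000 Ω.
3480000 ohms lies outside that range.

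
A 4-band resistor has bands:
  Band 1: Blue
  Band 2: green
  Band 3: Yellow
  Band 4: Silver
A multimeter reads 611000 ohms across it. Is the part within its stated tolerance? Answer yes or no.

yes

Blue → 6 (first significant figure)
Green → 5 (second significant figure)
Yellow → ×10^4 multiplier
Silver → ±10% tolerance
65 × 10000 = 650000 Ω
Allowed range: 585000 Ω to 715000 Ω.
611000 ohms lies inside that range.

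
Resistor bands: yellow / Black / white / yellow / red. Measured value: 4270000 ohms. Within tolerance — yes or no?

no

Yellow → 4 (first significant figure)
Black → 0 (second significant figure)
White → 9 (third significant figure)
Yellow → ×10^4 multiplier
Red → ±2% tolerance
409 × 10000 = 4090000 Ω
Allowed range: 4008200 Ω to 4171800 Ω.
4270000 ohms lies outside that range.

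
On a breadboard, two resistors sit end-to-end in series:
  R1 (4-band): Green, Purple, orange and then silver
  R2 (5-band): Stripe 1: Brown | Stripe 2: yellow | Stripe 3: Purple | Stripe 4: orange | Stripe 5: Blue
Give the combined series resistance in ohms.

R1: green, violet → 57; orange ×10^3 → 57000 Ω.
R2: brown, yellow, violet → 147; orange ×10^3 → 147000 Ω.
Series: 57000 + 147000 = 204000 Ω.

204000 Ω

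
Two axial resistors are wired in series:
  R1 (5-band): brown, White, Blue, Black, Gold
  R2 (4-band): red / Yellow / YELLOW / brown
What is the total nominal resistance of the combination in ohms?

R1: brown, white, blue → 196; black ×1 → 196 Ω.
R2: red, yellow → 24; yellow ×10^4 → 240000 Ω.
Series: 196 + 240000 = 240196 Ω.

240196 Ω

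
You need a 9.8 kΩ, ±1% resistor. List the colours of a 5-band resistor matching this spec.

9800 Ω = 980 × 10^1.
9 → white
8 → grey
0 → black
Multiplier 10^1 → brown.
±1% tolerance → brown.

white, grey, black, brown, brown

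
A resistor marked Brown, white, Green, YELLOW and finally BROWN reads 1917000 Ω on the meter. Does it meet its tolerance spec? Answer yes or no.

Brown → 1 (first significant figure)
White → 9 (second significant figure)
Green → 5 (third significant figure)
Yellow → ×10^4 multiplier
Brown → ±1% tolerance
195 × 10000 = 1950000 Ω
Allowed range: 1930500 Ω to 1969500 Ω.
1917000 Ω lies outside that range.

no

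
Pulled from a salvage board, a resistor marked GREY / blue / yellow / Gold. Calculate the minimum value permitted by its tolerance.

817000 Ω

Grey → 8 (first significant figure)
Blue → 6 (second significant figure)
Yellow → ×10^4 multiplier
Gold → ±5% tolerance
86 × 10000 = 860000 Ω
Minimum = 860000 × (1 − 5/100) = 817000 Ω.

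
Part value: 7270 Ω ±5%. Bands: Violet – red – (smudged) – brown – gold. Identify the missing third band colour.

7270 Ω = 727 × 10^1.
The third band gives digit 7 of the significand, and 7 is violet.

violet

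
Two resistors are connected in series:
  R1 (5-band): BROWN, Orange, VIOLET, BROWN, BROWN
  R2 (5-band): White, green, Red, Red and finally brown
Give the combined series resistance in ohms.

96570 Ω

R1: brown, orange, violet → 137; brown ×10 → 1370 Ω.
R2: white, green, red → 952; red ×10^2 → 95200 Ω.
Series: 1370 + 95200 = 96570 Ω.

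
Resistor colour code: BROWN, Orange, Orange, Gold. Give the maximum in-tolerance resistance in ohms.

Brown → 1 (first significant figure)
Orange → 3 (second significant figure)
Orange → ×10^3 multiplier
Gold → ±5% tolerance
13 × 1000 = 13000 Ω
Maximum = 13000 × (1 + 5/100) = 13650 Ω.

13650 Ω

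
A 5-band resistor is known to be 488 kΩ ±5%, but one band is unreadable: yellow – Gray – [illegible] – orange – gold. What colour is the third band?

488000 Ω = 488 × 10^3.
The third band gives digit 8 of the significand, and 8 is grey.

grey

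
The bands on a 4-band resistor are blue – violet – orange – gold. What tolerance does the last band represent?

±5%

The last band, gold, is the tolerance band.
Gold corresponds to ±5%.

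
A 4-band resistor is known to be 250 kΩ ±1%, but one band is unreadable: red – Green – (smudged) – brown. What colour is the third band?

250000 Ω = 25 × 10^4.
The third band is the multiplier, 10^4, which is yellow.

yellow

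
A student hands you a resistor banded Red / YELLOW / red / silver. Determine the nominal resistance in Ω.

2400 Ω

Red → 2 (first significant figure)
Yellow → 4 (second significant figure)
Red → ×10^2 multiplier
24 × 100 = 2400 Ω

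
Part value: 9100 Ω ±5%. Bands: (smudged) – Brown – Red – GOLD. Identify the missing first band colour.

9100 Ω = 91 × 10^2.
The first band gives digit 9 of the significand, and 9 is white.

white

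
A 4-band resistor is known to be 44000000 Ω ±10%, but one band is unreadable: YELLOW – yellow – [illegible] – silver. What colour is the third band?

blue

44000000 Ω = 44 × 10^6.
The third band is the multiplier, 10^6, which is blue.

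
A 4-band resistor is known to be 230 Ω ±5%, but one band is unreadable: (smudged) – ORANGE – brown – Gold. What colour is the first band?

red

230 Ω = 23 × 10^1.
The first band gives digit 2 of the significand, and 2 is red.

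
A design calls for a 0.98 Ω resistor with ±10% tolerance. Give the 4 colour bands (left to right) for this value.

white, grey, silver, silver

0.98 Ω = 98 × 10^-2.
9 → white
8 → grey
Multiplier 10^-2 → silver.
±10% tolerance → silver.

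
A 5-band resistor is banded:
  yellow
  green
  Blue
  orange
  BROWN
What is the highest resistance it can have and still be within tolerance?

Yellow → 4 (first significant figure)
Green → 5 (second significant figure)
Blue → 6 (third significant figure)
Orange → ×10^3 multiplier
Brown → ±1% tolerance
456 × 1000 = 456000 Ω
Highest = 456000 × (1 + 1/100) = 460560 Ω.

460560 Ω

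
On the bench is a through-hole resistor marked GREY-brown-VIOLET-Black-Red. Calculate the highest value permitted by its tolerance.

833.34 Ω

Grey → 8 (first significant figure)
Brown → 1 (second significant figure)
Violet → 7 (third significant figure)
Black → ×1 multiplier
Red → ±2% tolerance
817 × 1 = 817 Ω
Highest = 817 × (1 + 2/100) = 833.34 Ω.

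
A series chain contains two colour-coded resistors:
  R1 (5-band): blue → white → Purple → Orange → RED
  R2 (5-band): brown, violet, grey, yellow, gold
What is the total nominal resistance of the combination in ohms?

R1: blue, white, violet → 697; orange ×10^3 → 697000 Ω.
R2: brown, violet, grey → 178; yellow ×10^4 → 1780000 Ω.
Series: 697000 + 1780000 = 2477000 Ω.

2477000 Ω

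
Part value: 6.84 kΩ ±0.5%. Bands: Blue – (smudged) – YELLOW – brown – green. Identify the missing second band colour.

6840 Ω = 684 × 10^1.
The second band gives digit 8 of the significand, and 8 is grey.

grey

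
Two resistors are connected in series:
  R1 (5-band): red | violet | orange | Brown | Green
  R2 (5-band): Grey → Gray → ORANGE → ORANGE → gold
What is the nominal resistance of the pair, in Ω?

R1: red, violet, orange → 273; brown ×10 → 2730 Ω.
R2: grey, grey, orange → 883; orange ×10^3 → 883000 Ω.
Series: 2730 + 883000 = 885730 Ω.

885730 Ω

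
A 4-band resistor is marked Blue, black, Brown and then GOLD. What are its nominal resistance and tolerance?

Blue → 6 (first significant figure)
Black → 0 (second significant figure)
Brown → ×10 multiplier
Gold → ±5% tolerance
60 × 10 = 600 Ω

600 Ω ±5%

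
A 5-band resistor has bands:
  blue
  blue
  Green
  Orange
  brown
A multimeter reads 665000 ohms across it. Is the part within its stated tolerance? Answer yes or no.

Blue → 6 (first significant figure)
Blue → 6 (second significant figure)
Green → 5 (third significant figure)
Orange → ×10^3 multiplier
Brown → ±1% tolerance
665 × 1000 = 665000 Ω
Allowed range: 658350 Ω to 671650 Ω.
665000 ohms lies inside that range.

yes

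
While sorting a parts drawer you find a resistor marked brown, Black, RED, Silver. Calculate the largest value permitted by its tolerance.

1100 Ω

Brown → 1 (first significant figure)
Black → 0 (second significant figure)
Red → ×10^2 multiplier
Silver → ±10% tolerance
10 × 100 = 1000 Ω
Largest = 1000 × (1 + 10/100) = 1100 Ω.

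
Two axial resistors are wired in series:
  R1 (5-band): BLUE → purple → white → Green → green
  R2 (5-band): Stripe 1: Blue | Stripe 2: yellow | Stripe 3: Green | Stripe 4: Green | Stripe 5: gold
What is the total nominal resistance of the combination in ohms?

R1: blue, violet, white → 679; green ×10^5 → 67900000 Ω.
R2: blue, yellow, green → 645; green ×10^5 → 64500000 Ω.
Series: 67900000 + 64500000 = 132400000 Ω.

132400000 Ω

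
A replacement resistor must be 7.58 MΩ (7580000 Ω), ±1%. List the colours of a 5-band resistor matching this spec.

violet, green, grey, yellow, brown

7580000 Ω = 758 × 10^4.
7 → violet
5 → green
8 → grey
Multiplier 10^4 → yellow.
±1% tolerance → brown.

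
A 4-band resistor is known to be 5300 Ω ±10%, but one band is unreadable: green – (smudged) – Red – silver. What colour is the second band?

5300 Ω = 53 × 10^2.
The second band gives digit 3 of the significand, and 3 is orange.

orange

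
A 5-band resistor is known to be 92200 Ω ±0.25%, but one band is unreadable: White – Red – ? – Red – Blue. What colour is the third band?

92200 Ω = 922 × 10^2.
The third band gives digit 2 of the significand, and 2 is red.

red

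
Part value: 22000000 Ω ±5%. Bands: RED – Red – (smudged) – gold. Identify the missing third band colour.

blue

22000000 Ω = 22 × 10^6.
The third band is the multiplier, 10^6, which is blue.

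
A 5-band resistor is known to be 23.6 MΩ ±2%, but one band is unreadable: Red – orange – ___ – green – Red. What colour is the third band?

blue

23600000 Ω = 236 × 10^5.
The third band gives digit 6 of the significand, and 6 is blue.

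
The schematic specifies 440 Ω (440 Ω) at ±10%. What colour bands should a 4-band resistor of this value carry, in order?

440 Ω = 44 × 10^1.
4 → yellow
4 → yellow
Multiplier 10^1 → brown.
±10% tolerance → silver.

yellow, yellow, brown, silver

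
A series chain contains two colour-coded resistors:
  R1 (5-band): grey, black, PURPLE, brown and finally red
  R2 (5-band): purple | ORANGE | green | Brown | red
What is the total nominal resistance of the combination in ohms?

R1: grey, black, violet → 807; brown ×10 → 8070 Ω.
R2: violet, orange, green → 735; brown ×10 → 7350 Ω.
Series: 8070 + 7350 = 15420 Ω.

15420 Ω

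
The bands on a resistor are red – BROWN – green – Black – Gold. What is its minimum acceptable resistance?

204.25 Ω

Red → 2 (first significant figure)
Brown → 1 (second significant figure)
Green → 5 (third significant figure)
Black → ×1 multiplier
Gold → ±5% tolerance
215 × 1 = 215 Ω
Minimum = 215 × (1 − 5/100) = 204.25 Ω.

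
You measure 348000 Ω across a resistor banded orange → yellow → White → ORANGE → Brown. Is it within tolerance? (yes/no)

yes

Orange → 3 (first significant figure)
Yellow → 4 (second significant figure)
White → 9 (third significant figure)
Orange → ×10^3 multiplier
Brown → ±1% tolerance
349 × 1000 = 349000 Ω
Allowed range: 345510 Ω to 352490 Ω.
348000 Ω lies inside that range.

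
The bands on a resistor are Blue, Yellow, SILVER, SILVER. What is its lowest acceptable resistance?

0.576 Ω

Blue → 6 (first significant figure)
Yellow → 4 (second significant figure)
Silver → ×0.01 multiplier
Silver → ±10% tolerance
64 × 0.01 = 0.64 Ω
Lowest = 0.64 × (1 − 10/100) = 0.576 Ω.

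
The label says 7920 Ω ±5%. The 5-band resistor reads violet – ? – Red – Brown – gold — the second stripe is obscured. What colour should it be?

7920 Ω = 792 × 10^1.
The second band gives digit 9 of the significand, and 9 is white.

white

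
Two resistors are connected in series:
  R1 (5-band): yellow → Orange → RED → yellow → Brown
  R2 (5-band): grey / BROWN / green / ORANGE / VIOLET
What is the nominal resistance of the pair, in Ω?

5135000 Ω

R1: yellow, orange, red → 432; yellow ×10^4 → 4320000 Ω.
R2: grey, brown, green → 815; orange ×10^3 → 815000 Ω.
Series: 4320000 + 815000 = 5135000 Ω.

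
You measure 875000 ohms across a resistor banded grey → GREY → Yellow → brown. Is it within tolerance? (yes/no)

yes

Grey → 8 (first significant figure)
Grey → 8 (second significant figure)
Yellow → ×10^4 multiplier
Brown → ±1% tolerance
88 × 10000 = 880000 Ω
Allowed range: 871200 Ω to 888800 Ω.
875000 ohms lies inside that range.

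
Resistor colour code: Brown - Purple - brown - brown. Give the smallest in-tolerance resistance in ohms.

Brown → 1 (first significant figure)
Violet → 7 (second significant figure)
Brown → ×10 multiplier
Brown → ±1% tolerance
17 × 10 = 170 Ω
Smallest = 170 × (1 − 1/100) = 168.3 Ω.

168.3 Ω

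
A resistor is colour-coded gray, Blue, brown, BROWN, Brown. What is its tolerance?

±1%

The last band, brown, is the tolerance band.
Brown corresponds to ±1%.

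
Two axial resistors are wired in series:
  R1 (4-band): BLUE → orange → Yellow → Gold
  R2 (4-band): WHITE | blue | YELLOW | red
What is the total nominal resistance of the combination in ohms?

R1: blue, orange → 63; yellow ×10^4 → 630000 Ω.
R2: white, blue → 96; yellow ×10^4 → 960000 Ω.
Series: 630000 + 960000 = 1590000 Ω.

1590000 Ω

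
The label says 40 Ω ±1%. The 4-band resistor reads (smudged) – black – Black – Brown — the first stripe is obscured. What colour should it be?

40 Ω = 40 × 10^0.
The first band gives digit 4 of the significand, and 4 is yellow.

yellow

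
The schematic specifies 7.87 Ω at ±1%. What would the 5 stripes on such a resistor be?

violet, grey, violet, silver, brown

7.87 Ω = 787 × 10^-2.
7 → violet
8 → grey
7 → violet
Multiplier 10^-2 → silver.
±1% tolerance → brown.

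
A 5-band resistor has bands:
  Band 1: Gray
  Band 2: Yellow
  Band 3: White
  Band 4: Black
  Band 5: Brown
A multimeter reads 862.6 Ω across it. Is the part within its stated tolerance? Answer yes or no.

no

Grey → 8 (first significant figure)
Yellow → 4 (second significant figure)
White → 9 (third significant figure)
Black → ×1 multiplier
Brown → ±1% tolerance
849 × 1 = 849 Ω
Allowed range: 840.51 Ω to 857.49 Ω.
862.6 Ω lies outside that range.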